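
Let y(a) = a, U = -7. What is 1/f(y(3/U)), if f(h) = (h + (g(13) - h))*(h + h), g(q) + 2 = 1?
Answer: 7/6 ≈ 1.1667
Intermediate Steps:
g(q) = -1 (g(q) = -2 + 1 = -1)
f(h) = -2*h (f(h) = (h + (-1 - h))*(h + h) = -2*h)
1/f(y(3/U)) = 1/(-6/(-7)) = 1/(-6*(-1)/7) = 1/(-2*(-3/7)) = 1/(6/7) = 7/6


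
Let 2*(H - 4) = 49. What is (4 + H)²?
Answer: 4225/4 ≈ 1056.3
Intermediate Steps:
H = 57/2 (H = 4 + (½)*49 = 4 + 49/2 = 57/2 ≈ 28.500)
(4 + H)² = (4 + 57/2)² = (65/2)² = 4225/4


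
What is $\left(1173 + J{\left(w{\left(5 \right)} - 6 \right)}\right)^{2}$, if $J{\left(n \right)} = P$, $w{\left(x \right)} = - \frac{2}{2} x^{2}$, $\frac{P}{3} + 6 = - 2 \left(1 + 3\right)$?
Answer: $1279161$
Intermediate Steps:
$P = -42$ ($P = -18 + 3 \left(- 2 \left(1 + 3\right)\right) = -18 + 3 \left(\left(-2\right) 4\right) = -18 + 3 \left(-8\right) = -18 - 24 = -42$)
$w{\left(x \right)} = - x^{2}$ ($w{\left(x \right)} = \left(-2\right) \frac{1}{2} x^{2} = - x^{2}$)
$J{\left(n \right)} = -42$
$\left(1173 + J{\left(w{\left(5 \right)} - 6 \right)}\right)^{2} = \left(1173 - 42\right)^{2} = 1131^{2} = 1279161$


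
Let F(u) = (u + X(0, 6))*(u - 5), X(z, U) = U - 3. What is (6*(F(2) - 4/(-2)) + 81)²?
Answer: 9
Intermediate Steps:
X(z, U) = -3 + U
F(u) = (-5 + u)*(3 + u) (F(u) = (u + (-3 + 6))*(u - 5) = (u + 3)*(-5 + u) = (3 + u)*(-5 + u) = (-5 + u)*(3 + u))
(6*(F(2) - 4/(-2)) + 81)² = (6*((-15 + 2² - 2*2) - 4/(-2)) + 81)² = (6*((-15 + 4 - 4) - 4*(-½)) + 81)² = (6*(-15 + 2) + 81)² = (6*(-13) + 81)² = (-78 + 81)² = 3² = 9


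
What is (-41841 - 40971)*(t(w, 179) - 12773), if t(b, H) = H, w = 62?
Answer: 1042934328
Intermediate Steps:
(-41841 - 40971)*(t(w, 179) - 12773) = (-41841 - 40971)*(179 - 12773) = -82812*(-12594) = 1042934328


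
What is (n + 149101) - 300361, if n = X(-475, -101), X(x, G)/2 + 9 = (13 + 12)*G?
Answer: -156328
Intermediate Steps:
X(x, G) = -18 + 50*G (X(x, G) = -18 + 2*((13 + 12)*G) = -18 + 2*(25*G) = -18 + 50*G)
n = -5068 (n = -18 + 50*(-101) = -18 - 5050 = -5068)
(n + 149101) - 300361 = (-5068 + 149101) - 300361 = 144033 - 300361 = -156328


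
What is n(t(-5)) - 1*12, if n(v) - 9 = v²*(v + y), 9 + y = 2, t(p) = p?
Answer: -303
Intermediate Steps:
y = -7 (y = -9 + 2 = -7)
n(v) = 9 + v²*(-7 + v) (n(v) = 9 + v²*(v - 7) = 9 + v²*(-7 + v))
n(t(-5)) - 1*12 = (9 + (-5)³ - 7*(-5)²) - 1*12 = (9 - 125 - 7*25) - 12 = (9 - 125 - 175) - 12 = -291 - 12 = -303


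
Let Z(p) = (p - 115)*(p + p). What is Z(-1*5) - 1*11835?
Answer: -10635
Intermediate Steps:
Z(p) = 2*p*(-115 + p) (Z(p) = (-115 + p)*(2*p) = 2*p*(-115 + p))
Z(-1*5) - 1*11835 = 2*(-1*5)*(-115 - 1*5) - 1*11835 = 2*(-5)*(-115 - 5) - 11835 = 2*(-5)*(-120) - 11835 = 1200 - 11835 = -10635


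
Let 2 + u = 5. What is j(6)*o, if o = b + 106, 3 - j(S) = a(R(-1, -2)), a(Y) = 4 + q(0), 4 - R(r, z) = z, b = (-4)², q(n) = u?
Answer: -488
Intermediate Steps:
u = 3 (u = -2 + 5 = 3)
q(n) = 3
b = 16
R(r, z) = 4 - z
a(Y) = 7 (a(Y) = 4 + 3 = 7)
j(S) = -4 (j(S) = 3 - 1*7 = 3 - 7 = -4)
o = 122 (o = 16 + 106 = 122)
j(6)*o = -4*122 = -488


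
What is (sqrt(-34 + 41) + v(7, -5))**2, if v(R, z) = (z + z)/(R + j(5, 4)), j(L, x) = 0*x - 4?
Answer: 163/9 - 20*sqrt(7)/3 ≈ 0.47277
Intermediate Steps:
j(L, x) = -4 (j(L, x) = 0 - 4 = -4)
v(R, z) = 2*z/(-4 + R) (v(R, z) = (z + z)/(R - 4) = (2*z)/(-4 + R) = 2*z/(-4 + R))
(sqrt(-34 + 41) + v(7, -5))**2 = (sqrt(-34 + 41) + 2*(-5)/(-4 + 7))**2 = (sqrt(7) + 2*(-5)/3)**2 = (sqrt(7) + 2*(-5)*(1/3))**2 = (sqrt(7) - 10/3)**2 = (-10/3 + sqrt(7))**2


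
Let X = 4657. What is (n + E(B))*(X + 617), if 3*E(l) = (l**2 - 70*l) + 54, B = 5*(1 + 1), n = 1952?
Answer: 9334980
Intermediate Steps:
B = 10 (B = 5*2 = 10)
E(l) = 18 - 70*l/3 + l**2/3 (E(l) = ((l**2 - 70*l) + 54)/3 = (54 + l**2 - 70*l)/3 = 18 - 70*l/3 + l**2/3)
(n + E(B))*(X + 617) = (1952 + (18 - 70/3*10 + (1/3)*10**2))*(4657 + 617) = (1952 + (18 - 700/3 + (1/3)*100))*5274 = (1952 + (18 - 700/3 + 100/3))*5274 = (1952 - 182)*5274 = 1770*5274 = 9334980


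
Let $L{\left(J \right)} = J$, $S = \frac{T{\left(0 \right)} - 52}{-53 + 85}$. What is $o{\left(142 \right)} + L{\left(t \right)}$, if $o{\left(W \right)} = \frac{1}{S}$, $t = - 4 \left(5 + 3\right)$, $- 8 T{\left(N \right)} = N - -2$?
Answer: $- \frac{6816}{209} \approx -32.612$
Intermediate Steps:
$T{\left(N \right)} = - \frac{1}{4} - \frac{N}{8}$ ($T{\left(N \right)} = - \frac{N - -2}{8} = - \frac{N + 2}{8} = - \frac{2 + N}{8} = - \frac{1}{4} - \frac{N}{8}$)
$t = -32$ ($t = \left(-4\right) 8 = -32$)
$S = - \frac{209}{128}$ ($S = \frac{\left(- \frac{1}{4} - 0\right) - 52}{-53 + 85} = \frac{\left(- \frac{1}{4} + 0\right) - 52}{32} = \left(- \frac{1}{4} - 52\right) \frac{1}{32} = \left(- \frac{209}{4}\right) \frac{1}{32} = - \frac{209}{128} \approx -1.6328$)
$o{\left(W \right)} = - \frac{128}{209}$ ($o{\left(W \right)} = \frac{1}{- \frac{209}{128}} = - \frac{128}{209}$)
$o{\left(142 \right)} + L{\left(t \right)} = - \frac{128}{209} - 32 = - \frac{6816}{209}$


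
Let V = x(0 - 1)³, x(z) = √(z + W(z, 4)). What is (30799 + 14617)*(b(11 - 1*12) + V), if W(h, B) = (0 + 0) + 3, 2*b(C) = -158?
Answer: -3587864 + 90832*√2 ≈ -3.4594e+6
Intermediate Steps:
b(C) = -79 (b(C) = (½)*(-158) = -79)
W(h, B) = 3 (W(h, B) = 0 + 3 = 3)
x(z) = √(3 + z) (x(z) = √(z + 3) = √(3 + z))
V = 2*√2 (V = (√(3 + (0 - 1)))³ = (√(3 - 1))³ = (√2)³ = 2*√2 ≈ 2.8284)
(30799 + 14617)*(b(11 - 1*12) + V) = (30799 + 14617)*(-79 + 2*√2) = 45416*(-79 + 2*√2) = -3587864 + 90832*√2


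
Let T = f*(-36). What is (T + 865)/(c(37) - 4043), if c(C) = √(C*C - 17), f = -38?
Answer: -694463/1257269 - 4466*√2/1257269 ≈ -0.55738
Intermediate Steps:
c(C) = √(-17 + C²) (c(C) = √(C² - 17) = √(-17 + C²))
T = 1368 (T = -38*(-36) = 1368)
(T + 865)/(c(37) - 4043) = (1368 + 865)/(√(-17 + 37²) - 4043) = 2233/(√(-17 + 1369) - 4043) = 2233/(√1352 - 4043) = 2233/(26*√2 - 4043) = 2233/(-4043 + 26*√2)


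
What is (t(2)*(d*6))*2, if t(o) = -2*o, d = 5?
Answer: -240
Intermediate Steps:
(t(2)*(d*6))*2 = ((-2*2)*(5*6))*2 = -4*30*2 = -120*2 = -240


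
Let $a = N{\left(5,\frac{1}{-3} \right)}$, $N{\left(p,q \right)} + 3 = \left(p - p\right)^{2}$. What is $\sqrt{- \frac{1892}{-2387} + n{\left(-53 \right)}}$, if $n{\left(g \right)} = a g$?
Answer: $\frac{5 \sqrt{300979}}{217} \approx 12.641$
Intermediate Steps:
$N{\left(p,q \right)} = -3$ ($N{\left(p,q \right)} = -3 + \left(p - p\right)^{2} = -3 + 0^{2} = -3 + 0 = -3$)
$a = -3$
$n{\left(g \right)} = - 3 g$
$\sqrt{- \frac{1892}{-2387} + n{\left(-53 \right)}} = \sqrt{- \frac{1892}{-2387} - -159} = \sqrt{\left(-1892\right) \left(- \frac{1}{2387}\right) + 159} = \sqrt{\frac{172}{217} + 159} = \sqrt{\frac{34675}{217}} = \frac{5 \sqrt{300979}}{217}$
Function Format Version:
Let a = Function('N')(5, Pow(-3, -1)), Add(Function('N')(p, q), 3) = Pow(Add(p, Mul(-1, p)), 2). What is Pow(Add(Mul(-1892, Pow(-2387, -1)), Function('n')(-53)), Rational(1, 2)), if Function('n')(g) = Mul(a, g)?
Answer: Mul(Rational(5, 217), Pow(300979, Rational(1, 2))) ≈ 12.641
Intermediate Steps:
Function('N')(p, q) = -3 (Function('N')(p, q) = Add(-3, Pow(Add(p, Mul(-1, p)), 2)) = Add(-3, Pow(0, 2)) = Add(-3, 0) = -3)
a = -3
Function('n')(g) = Mul(-3, g)
Pow(Add(Mul(-1892, Pow(-2387, -1)), Function('n')(-53)), Rational(1, 2)) = Pow(Add(Mul(-1892, Pow(-2387, -1)), Mul(-3, -53)), Rational(1, 2)) = Pow(Add(Mul(-1892, Rational(-1, 2387)), 159), Rational(1, 2)) = Pow(Add(Rational(172, 217), 159), Rational(1, 2)) = Pow(Rational(34675, 217), Rational(1, 2)) = Mul(Rational(5, 217), Pow(300979, Rational(1, 2)))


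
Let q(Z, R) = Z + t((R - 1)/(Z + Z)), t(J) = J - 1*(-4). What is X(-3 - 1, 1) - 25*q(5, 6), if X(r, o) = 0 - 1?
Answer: -477/2 ≈ -238.50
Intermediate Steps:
t(J) = 4 + J (t(J) = J + 4 = 4 + J)
q(Z, R) = 4 + Z + (-1 + R)/(2*Z) (q(Z, R) = Z + (4 + (R - 1)/(Z + Z)) = Z + (4 + (-1 + R)/((2*Z))) = Z + (4 + (-1 + R)*(1/(2*Z))) = Z + (4 + (-1 + R)/(2*Z)) = 4 + Z + (-1 + R)/(2*Z))
X(r, o) = -1
X(-3 - 1, 1) - 25*q(5, 6) = -1 - 25*(-1 + 6 + 2*5*(4 + 5))/(2*5) = -1 - 25*(-1 + 6 + 2*5*9)/(2*5) = -1 - 25*(-1 + 6 + 90)/(2*5) = -1 - 25*95/(2*5) = -1 - 25*19/2 = -1 - 475/2 = -477/2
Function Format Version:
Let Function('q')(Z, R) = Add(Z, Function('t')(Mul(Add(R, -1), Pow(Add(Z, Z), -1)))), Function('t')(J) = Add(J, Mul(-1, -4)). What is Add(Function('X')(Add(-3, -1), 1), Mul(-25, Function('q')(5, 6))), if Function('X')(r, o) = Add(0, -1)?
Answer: Rational(-477, 2) ≈ -238.50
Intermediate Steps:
Function('t')(J) = Add(4, J) (Function('t')(J) = Add(J, 4) = Add(4, J))
Function('q')(Z, R) = Add(4, Z, Mul(Rational(1, 2), Pow(Z, -1), Add(-1, R))) (Function('q')(Z, R) = Add(Z, Add(4, Mul(Add(R, -1), Pow(Add(Z, Z), -1)))) = Add(Z, Add(4, Mul(Add(-1, R), Pow(Mul(2, Z), -1)))) = Add(Z, Add(4, Mul(Add(-1, R), Mul(Rational(1, 2), Pow(Z, -1))))) = Add(Z, Add(4, Mul(Rational(1, 2), Pow(Z, -1), Add(-1, R)))) = Add(4, Z, Mul(Rational(1, 2), Pow(Z, -1), Add(-1, R))))
Function('X')(r, o) = -1
Add(Function('X')(Add(-3, -1), 1), Mul(-25, Function('q')(5, 6))) = Add(-1, Mul(-25, Mul(Rational(1, 2), Pow(5, -1), Add(-1, 6, Mul(2, 5, Add(4, 5)))))) = Add(-1, Mul(-25, Mul(Rational(1, 2), Rational(1, 5), Add(-1, 6, Mul(2, 5, 9))))) = Add(-1, Mul(-25, Mul(Rational(1, 2), Rational(1, 5), Add(-1, 6, 90)))) = Add(-1, Mul(-25, Mul(Rational(1, 2), Rational(1, 5), 95))) = Add(-1, Mul(-25, Rational(19, 2))) = Add(-1, Rational(-475, 2)) = Rational(-477, 2)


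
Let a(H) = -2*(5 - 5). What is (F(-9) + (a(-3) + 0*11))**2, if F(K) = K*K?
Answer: 6561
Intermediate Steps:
F(K) = K**2
a(H) = 0 (a(H) = -2*0 = 0)
(F(-9) + (a(-3) + 0*11))**2 = ((-9)**2 + (0 + 0*11))**2 = (81 + (0 + 0))**2 = (81 + 0)**2 = 81**2 = 6561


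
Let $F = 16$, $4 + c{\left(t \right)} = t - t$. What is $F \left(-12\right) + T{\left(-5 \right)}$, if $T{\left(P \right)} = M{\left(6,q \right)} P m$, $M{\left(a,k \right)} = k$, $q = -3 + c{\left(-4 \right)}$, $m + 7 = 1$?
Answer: $-402$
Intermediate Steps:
$c{\left(t \right)} = -4$ ($c{\left(t \right)} = -4 + \left(t - t\right) = -4 + 0 = -4$)
$m = -6$ ($m = -7 + 1 = -6$)
$q = -7$ ($q = -3 - 4 = -7$)
$T{\left(P \right)} = 42 P$ ($T{\left(P \right)} = - 7 P \left(-6\right) = 42 P$)
$F \left(-12\right) + T{\left(-5 \right)} = 16 \left(-12\right) + 42 \left(-5\right) = -192 - 210 = -402$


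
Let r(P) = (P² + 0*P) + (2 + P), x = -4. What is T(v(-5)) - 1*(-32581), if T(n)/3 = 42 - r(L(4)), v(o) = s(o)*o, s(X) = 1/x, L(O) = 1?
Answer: 32695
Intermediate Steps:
s(X) = -¼ (s(X) = 1/(-4) = -¼)
v(o) = -o/4
r(P) = 2 + P + P² (r(P) = (P² + 0) + (2 + P) = P² + (2 + P) = 2 + P + P²)
T(n) = 114 (T(n) = 3*(42 - (2 + 1 + 1²)) = 3*(42 - (2 + 1 + 1)) = 3*(42 - 1*4) = 3*(42 - 4) = 3*38 = 114)
T(v(-5)) - 1*(-32581) = 114 - 1*(-32581) = 114 + 32581 = 32695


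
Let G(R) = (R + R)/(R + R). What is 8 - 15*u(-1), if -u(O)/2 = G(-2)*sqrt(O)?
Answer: 8 + 30*I ≈ 8.0 + 30.0*I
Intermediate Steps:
G(R) = 1 (G(R) = (2*R)/((2*R)) = (2*R)*(1/(2*R)) = 1)
u(O) = -2*sqrt(O)
8 - 15*u(-1) = 8 - (-30)*sqrt(-1) = 8 - (-30)*I = 8 + 30*I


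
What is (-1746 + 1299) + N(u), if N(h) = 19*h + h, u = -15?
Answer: -747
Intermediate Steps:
N(h) = 20*h
(-1746 + 1299) + N(u) = (-1746 + 1299) + 20*(-15) = -447 - 300 = -747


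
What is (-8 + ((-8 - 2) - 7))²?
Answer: 625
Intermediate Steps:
(-8 + ((-8 - 2) - 7))² = (-8 + (-10 - 7))² = (-8 - 17)² = (-25)² = 625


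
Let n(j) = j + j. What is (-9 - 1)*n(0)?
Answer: 0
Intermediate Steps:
n(j) = 2*j
(-9 - 1)*n(0) = (-9 - 1)*(2*0) = -10*0 = 0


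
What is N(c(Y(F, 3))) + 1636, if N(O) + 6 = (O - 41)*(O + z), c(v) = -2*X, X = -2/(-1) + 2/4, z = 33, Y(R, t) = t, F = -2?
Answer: 342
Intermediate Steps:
X = 5/2 (X = -2*(-1) + 2*(¼) = 2 + ½ = 5/2 ≈ 2.5000)
c(v) = -5 (c(v) = -2*5/2 = -5)
N(O) = -6 + (-41 + O)*(33 + O) (N(O) = -6 + (O - 41)*(O + 33) = -6 + (-41 + O)*(33 + O))
N(c(Y(F, 3))) + 1636 = (-1359 + (-5)² - 8*(-5)) + 1636 = (-1359 + 25 + 40) + 1636 = -1294 + 1636 = 342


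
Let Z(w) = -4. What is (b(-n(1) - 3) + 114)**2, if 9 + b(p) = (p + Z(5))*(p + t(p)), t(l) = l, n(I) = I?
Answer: 28561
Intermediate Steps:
b(p) = -9 + 2*p*(-4 + p) (b(p) = -9 + (p - 4)*(p + p) = -9 + (-4 + p)*(2*p) = -9 + 2*p*(-4 + p))
(b(-n(1) - 3) + 114)**2 = ((-9 - 8*(-1*1 - 3) + 2*(-1*1 - 3)**2) + 114)**2 = ((-9 - 8*(-1 - 3) + 2*(-1 - 3)**2) + 114)**2 = ((-9 - 8*(-4) + 2*(-4)**2) + 114)**2 = ((-9 + 32 + 2*16) + 114)**2 = ((-9 + 32 + 32) + 114)**2 = (55 + 114)**2 = 169**2 = 28561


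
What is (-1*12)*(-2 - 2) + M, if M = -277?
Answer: -229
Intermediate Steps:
(-1*12)*(-2 - 2) + M = (-1*12)*(-2 - 2) - 277 = -12*(-4) - 277 = 48 - 277 = -229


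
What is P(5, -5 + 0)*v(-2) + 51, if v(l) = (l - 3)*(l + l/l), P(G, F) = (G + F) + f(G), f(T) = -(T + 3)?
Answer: 11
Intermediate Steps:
f(T) = -3 - T (f(T) = -(3 + T) = -3 - T)
P(G, F) = -3 + F (P(G, F) = (G + F) + (-3 - G) = (F + G) + (-3 - G) = -3 + F)
v(l) = (1 + l)*(-3 + l) (v(l) = (-3 + l)*(l + 1) = (-3 + l)*(1 + l) = (1 + l)*(-3 + l))
P(5, -5 + 0)*v(-2) + 51 = (-3 + (-5 + 0))*(-3 + (-2)² - 2*(-2)) + 51 = (-3 - 5)*(-3 + 4 + 4) + 51 = -8*5 + 51 = -40 + 51 = 11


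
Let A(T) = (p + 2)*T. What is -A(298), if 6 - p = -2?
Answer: -2980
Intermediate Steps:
p = 8 (p = 6 - 1*(-2) = 6 + 2 = 8)
A(T) = 10*T (A(T) = (8 + 2)*T = 10*T)
-A(298) = -10*298 = -1*2980 = -2980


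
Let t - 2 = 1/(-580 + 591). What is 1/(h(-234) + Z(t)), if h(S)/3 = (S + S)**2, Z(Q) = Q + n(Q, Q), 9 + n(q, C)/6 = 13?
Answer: 11/7228079 ≈ 1.5218e-6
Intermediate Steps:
n(q, C) = 24 (n(q, C) = -54 + 6*13 = -54 + 78 = 24)
t = 23/11 (t = 2 + 1/(-580 + 591) = 2 + 1/11 = 23/11 ≈ 2.0909)
Z(Q) = 24 + Q (Z(Q) = Q + 24 = 24 + Q)
h(S) = 12*S**2 (h(S) = 3*(S + S)**2 = 3*(2*S)**2 = 3*(4*S**2) = 12*S**2)
1/(h(-234) + Z(t)) = 1/(12*(-234)**2 + (24 + 23/11)) = 1/(12*54756 + 287/11) = 1/(657072 + 287/11) = 1/(7228079/11) = 11/7228079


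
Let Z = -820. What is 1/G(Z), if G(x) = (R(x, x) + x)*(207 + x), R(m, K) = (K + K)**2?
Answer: -1/1648222140 ≈ -6.0671e-10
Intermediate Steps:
R(m, K) = 4*K**2 (R(m, K) = (2*K)**2 = 4*K**2)
G(x) = (207 + x)*(x + 4*x**2) (G(x) = (4*x**2 + x)*(207 + x) = (x + 4*x**2)*(207 + x) = (207 + x)*(x + 4*x**2))
1/G(Z) = 1/(-820*(207 + 4*(-820)**2 + 829*(-820))) = 1/(-820*(207 + 4*672400 - 679780)) = 1/(-820*(207 + 2689600 - 679780)) = 1/(-820*2010027) = 1/(-1648222140) = -1/1648222140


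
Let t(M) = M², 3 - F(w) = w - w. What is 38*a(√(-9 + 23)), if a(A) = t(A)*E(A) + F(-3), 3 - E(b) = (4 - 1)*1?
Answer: 114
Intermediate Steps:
F(w) = 3 (F(w) = 3 - (w - w) = 3 - 1*0 = 3 + 0 = 3)
E(b) = 0 (E(b) = 3 - (4 - 1) = 3 - 3 = 0)
a(A) = 3 (a(A) = A²*0 + 3 = 0 + 3 = 3)
38*a(√(-9 + 23)) = 38*3 = 114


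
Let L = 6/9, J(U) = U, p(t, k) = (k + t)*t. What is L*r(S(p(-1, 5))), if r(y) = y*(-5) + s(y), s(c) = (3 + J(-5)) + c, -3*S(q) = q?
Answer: -44/9 ≈ -4.8889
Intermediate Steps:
p(t, k) = t*(k + t)
S(q) = -q/3
s(c) = -2 + c (s(c) = (3 - 5) + c = -2 + c)
r(y) = -2 - 4*y (r(y) = y*(-5) + (-2 + y) = -5*y + (-2 + y) = -2 - 4*y)
L = ⅔ (L = 6*(⅑) = ⅔ ≈ 0.66667)
L*r(S(p(-1, 5))) = 2*(-2 - (-4)*(-(5 - 1))/3)/3 = 2*(-2 - (-4)*(-1*4)/3)/3 = 2*(-2 - (-4)*(-4)/3)/3 = 2*(-2 - 4*4/3)/3 = 2*(-2 - 16/3)/3 = (⅔)*(-22/3) = -44/9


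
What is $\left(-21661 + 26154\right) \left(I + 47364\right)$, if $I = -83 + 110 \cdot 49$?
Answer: $236650803$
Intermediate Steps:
$I = 5307$ ($I = -83 + 5390 = 5307$)
$\left(-21661 + 26154\right) \left(I + 47364\right) = \left(-21661 + 26154\right) \left(5307 + 47364\right) = 4493 \cdot 52671 = 236650803$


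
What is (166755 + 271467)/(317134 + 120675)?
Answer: 438222/437809 ≈ 1.0009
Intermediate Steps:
(166755 + 271467)/(317134 + 120675) = 438222/437809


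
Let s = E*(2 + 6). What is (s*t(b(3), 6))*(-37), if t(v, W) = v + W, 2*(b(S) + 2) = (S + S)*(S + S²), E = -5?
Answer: 59200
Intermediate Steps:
s = -40 (s = -5*(2 + 6) = -5*8 = -40)
b(S) = -2 + S*(S + S²) (b(S) = -2 + ((S + S)*(S + S²))/2 = -2 + ((2*S)*(S + S²))/2 = -2 + (2*S*(S + S²))/2 = -2 + S*(S + S²))
t(v, W) = W + v
(s*t(b(3), 6))*(-37) = -40*(6 + (-2 + 3² + 3³))*(-37) = -40*(6 + (-2 + 9 + 27))*(-37) = -40*(6 + 34)*(-37) = -40*40*(-37) = -1600*(-37) = 59200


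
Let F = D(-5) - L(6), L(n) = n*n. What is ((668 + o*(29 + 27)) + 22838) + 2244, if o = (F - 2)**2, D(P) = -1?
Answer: 110926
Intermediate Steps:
L(n) = n**2
F = -37 (F = -1 - 1*6**2 = -1 - 1*36 = -1 - 36 = -37)
o = 1521 (o = (-37 - 2)**2 = (-39)**2 = 1521)
((668 + o*(29 + 27)) + 22838) + 2244 = ((668 + 1521*(29 + 27)) + 22838) + 2244 = ((668 + 1521*56) + 22838) + 2244 = ((668 + 85176) + 22838) + 2244 = (85844 + 22838) + 2244 = 108682 + 2244 = 110926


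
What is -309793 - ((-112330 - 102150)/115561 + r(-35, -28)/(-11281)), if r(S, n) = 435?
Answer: -13926110505462/44953229 ≈ -3.0979e+5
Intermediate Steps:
-309793 - ((-112330 - 102150)/115561 + r(-35, -28)/(-11281)) = -309793 - ((-112330 - 102150)/115561 + 435/(-11281)) = -309793 - (-214480*1/115561 + 435*(-1/11281)) = -309793 - (-214480/115561 - 15/389) = -309793 - 1*(-85166135/44953229) = -309793 + 85166135/44953229 = -13926110505462/44953229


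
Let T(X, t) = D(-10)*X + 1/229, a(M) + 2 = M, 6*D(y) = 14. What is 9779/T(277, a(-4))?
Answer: 6718173/444034 ≈ 15.130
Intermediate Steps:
D(y) = 7/3 (D(y) = (1/6)*14 = 7/3)
a(M) = -2 + M
T(X, t) = 1/229 + 7*X/3 (T(X, t) = 7*X/3 + 1/229 = 1/229 + 7*X/3)
9779/T(277, a(-4)) = 9779/(1/229 + (7/3)*277) = 9779/(1/229 + 1939/3) = 9779/(444034/687) = 9779*(687/444034) = 6718173/444034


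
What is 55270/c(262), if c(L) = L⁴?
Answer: 27635/2355999368 ≈ 1.1730e-5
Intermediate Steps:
55270/c(262) = 55270/(262⁴) = 55270/4711998736 = 55270*(1/4711998736) = 27635/2355999368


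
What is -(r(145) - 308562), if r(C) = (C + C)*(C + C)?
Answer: 224462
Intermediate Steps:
r(C) = 4*C² (r(C) = (2*C)*(2*C) = 4*C²)
-(r(145) - 308562) = -(4*145² - 308562) = -(4*21025 - 308562) = -(84100 - 308562) = -1*(-224462) = 224462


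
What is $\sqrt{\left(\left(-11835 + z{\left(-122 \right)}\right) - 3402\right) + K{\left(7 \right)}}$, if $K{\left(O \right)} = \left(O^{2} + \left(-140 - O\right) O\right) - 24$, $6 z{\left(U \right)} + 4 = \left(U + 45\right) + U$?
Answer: $\frac{i \sqrt{585894}}{6} \approx 127.57 i$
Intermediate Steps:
$z{\left(U \right)} = \frac{41}{6} + \frac{U}{3}$ ($z{\left(U \right)} = - \frac{2}{3} + \frac{\left(U + 45\right) + U}{6} = - \frac{2}{3} + \frac{\left(45 + U\right) + U}{6} = - \frac{2}{3} + \frac{45 + 2 U}{6} = - \frac{2}{3} + \left(\frac{15}{2} + \frac{U}{3}\right) = \frac{41}{6} + \frac{U}{3}$)
$K{\left(O \right)} = -24 + O^{2} + O \left(-140 - O\right)$ ($K{\left(O \right)} = \left(O^{2} + O \left(-140 - O\right)\right) - 24 = -24 + O^{2} + O \left(-140 - O\right)$)
$\sqrt{\left(\left(-11835 + z{\left(-122 \right)}\right) - 3402\right) + K{\left(7 \right)}} = \sqrt{\left(\left(-11835 + \left(\frac{41}{6} + \frac{1}{3} \left(-122\right)\right)\right) - 3402\right) - 1004} = \sqrt{\left(\left(-11835 + \left(\frac{41}{6} - \frac{122}{3}\right)\right) - 3402\right) - 1004} = \sqrt{\left(\left(-11835 - \frac{203}{6}\right) - 3402\right) - 1004} = \sqrt{\left(- \frac{71213}{6} - 3402\right) - 1004} = \sqrt{- \frac{91625}{6} - 1004} = \sqrt{- \frac{97649}{6}} = \frac{i \sqrt{585894}}{6}$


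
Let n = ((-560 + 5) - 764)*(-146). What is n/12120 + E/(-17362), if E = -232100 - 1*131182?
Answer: 1936611907/52606860 ≈ 36.813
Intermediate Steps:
E = -363282 (E = -232100 - 131182 = -363282)
n = 192574 (n = (-555 - 764)*(-146) = -1319*(-146) = 192574)
n/12120 + E/(-17362) = 192574/12120 - 363282/(-17362) = 192574*(1/12120) - 363282*(-1/17362) = 96287/6060 + 181641/8681 = 1936611907/52606860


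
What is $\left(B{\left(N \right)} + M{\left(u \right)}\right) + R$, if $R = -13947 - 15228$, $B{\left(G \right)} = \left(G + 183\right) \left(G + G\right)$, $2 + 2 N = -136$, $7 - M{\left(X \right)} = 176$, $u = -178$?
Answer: $-45076$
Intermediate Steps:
$M{\left(X \right)} = -169$ ($M{\left(X \right)} = 7 - 176 = -169$)
$N = -69$ ($N = -1 + \frac{1}{2} \left(-136\right) = -1 - 68 = -69$)
$B{\left(G \right)} = 2 G \left(183 + G\right)$ ($B{\left(G \right)} = \left(183 + G\right) 2 G = 2 G \left(183 + G\right)$)
$R = -29175$ ($R = -13947 - 15228 = -29175$)
$\left(B{\left(N \right)} + M{\left(u \right)}\right) + R = \left(2 \left(-69\right) \left(183 - 69\right) - 169\right) - 29175 = \left(2 \left(-69\right) 114 - 169\right) - 29175 = \left(-15732 - 169\right) - 29175 = -15901 - 29175 = -45076$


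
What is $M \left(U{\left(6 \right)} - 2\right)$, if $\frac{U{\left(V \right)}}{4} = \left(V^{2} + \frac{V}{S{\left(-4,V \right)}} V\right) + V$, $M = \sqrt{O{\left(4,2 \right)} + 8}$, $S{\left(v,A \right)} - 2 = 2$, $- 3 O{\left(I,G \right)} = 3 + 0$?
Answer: $202 \sqrt{7} \approx 534.44$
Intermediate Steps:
$O{\left(I,G \right)} = -1$ ($O{\left(I,G \right)} = - \frac{3 + 0}{3} = \left(- \frac{1}{3}\right) 3 = -1$)
$S{\left(v,A \right)} = 4$ ($S{\left(v,A \right)} = 2 + 2 = 4$)
$M = \sqrt{7}$ ($M = \sqrt{-1 + 8} = \sqrt{7} \approx 2.6458$)
$U{\left(V \right)} = 4 V + 5 V^{2}$ ($U{\left(V \right)} = 4 \left(\left(V^{2} + \frac{V}{4} V\right) + V\right) = 4 \left(\left(V^{2} + \frac{V^{2}}{4}\right) + V\right) = 4 \left(\frac{5 V^{2}}{4} + V\right) = 4 \left(V + \frac{5 V^{2}}{4}\right) = 4 V + 5 V^{2}$)
$M \left(U{\left(6 \right)} - 2\right) = \sqrt{7} \left(6 \left(4 + 5 \cdot 6\right) - 2\right) = \sqrt{7} \left(6 \left(4 + 30\right) - 2\right) = \sqrt{7} \left(6 \cdot 34 - 2\right) = \sqrt{7} \left(204 - 2\right) = \sqrt{7} \cdot 202 = 202 \sqrt{7}$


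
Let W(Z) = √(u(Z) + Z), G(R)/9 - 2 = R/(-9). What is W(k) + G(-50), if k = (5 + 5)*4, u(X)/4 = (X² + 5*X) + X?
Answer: 68 + 10*√74 ≈ 154.02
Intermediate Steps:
u(X) = 4*X² + 24*X (u(X) = 4*((X² + 5*X) + X) = 4*(X² + 6*X) = 4*X² + 24*X)
k = 40 (k = 10*4 = 40)
G(R) = 18 - R (G(R) = 18 + 9*(R/(-9)) = 18 + 9*(R*(-⅑)) = 18 + 9*(-R/9) = 18 - R)
W(Z) = √(Z + 4*Z*(6 + Z)) (W(Z) = √(4*Z*(6 + Z) + Z) = √(Z + 4*Z*(6 + Z)))
W(k) + G(-50) = √(40*(25 + 4*40)) + (18 - 1*(-50)) = √(40*(25 + 160)) + (18 + 50) = √(40*185) + 68 = √7400 + 68 = 10*√74 + 68 = 68 + 10*√74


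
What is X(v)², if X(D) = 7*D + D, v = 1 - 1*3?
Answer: 256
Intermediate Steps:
v = -2 (v = 1 - 3 = -2)
X(D) = 8*D
X(v)² = (8*(-2))² = (-16)² = 256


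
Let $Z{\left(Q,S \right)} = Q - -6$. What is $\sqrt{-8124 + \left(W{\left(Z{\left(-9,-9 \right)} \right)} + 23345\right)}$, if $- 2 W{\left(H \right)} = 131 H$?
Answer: $\frac{\sqrt{61670}}{2} \approx 124.17$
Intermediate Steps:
$Z{\left(Q,S \right)} = 6 + Q$ ($Z{\left(Q,S \right)} = Q + 6 = 6 + Q$)
$W{\left(H \right)} = - \frac{131 H}{2}$
$\sqrt{-8124 + \left(W{\left(Z{\left(-9,-9 \right)} \right)} + 23345\right)} = \sqrt{-8124 + \left(- \frac{131 \left(6 - 9\right)}{2} + 23345\right)} = \sqrt{-8124 + \left(\left(- \frac{131}{2}\right) \left(-3\right) + 23345\right)} = \sqrt{-8124 + \left(\frac{393}{2} + 23345\right)} = \sqrt{-8124 + \frac{47083}{2}} = \sqrt{\frac{30835}{2}} = \frac{\sqrt{61670}}{2}$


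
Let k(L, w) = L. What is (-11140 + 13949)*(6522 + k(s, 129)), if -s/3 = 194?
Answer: 16685460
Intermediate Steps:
s = -582 (s = -3*194 = -582)
(-11140 + 13949)*(6522 + k(s, 129)) = (-11140 + 13949)*(6522 - 582) = 2809*5940 = 16685460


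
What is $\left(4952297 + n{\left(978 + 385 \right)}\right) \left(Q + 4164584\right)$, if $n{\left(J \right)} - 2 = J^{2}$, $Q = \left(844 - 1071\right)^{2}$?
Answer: $28712016225684$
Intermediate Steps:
$Q = 51529$ ($Q = \left(-227\right)^{2} = 51529$)
$n{\left(J \right)} = 2 + J^{2}$
$\left(4952297 + n{\left(978 + 385 \right)}\right) \left(Q + 4164584\right) = \left(4952297 + \left(2 + \left(978 + 385\right)^{2}\right)\right) \left(51529 + 4164584\right) = \left(4952297 + \left(2 + 1363^{2}\right)\right) 4216113 = \left(4952297 + \left(2 + 1857769\right)\right) 4216113 = \left(4952297 + 1857771\right) 4216113 = 6810068 \cdot 4216113 = 28712016225684$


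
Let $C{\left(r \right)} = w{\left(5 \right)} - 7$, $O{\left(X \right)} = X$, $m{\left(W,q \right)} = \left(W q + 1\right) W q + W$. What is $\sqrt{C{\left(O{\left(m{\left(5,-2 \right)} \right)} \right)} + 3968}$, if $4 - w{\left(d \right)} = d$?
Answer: $6 \sqrt{110} \approx 62.929$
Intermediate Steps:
$m{\left(W,q \right)} = W + W q \left(1 + W q\right)$ ($m{\left(W,q \right)} = \left(1 + W q\right) W q + W = W \left(1 + W q\right) q + W = W q \left(1 + W q\right) + W = W + W q \left(1 + W q\right)$)
$w{\left(d \right)} = 4 - d$
$C{\left(r \right)} = -8$ ($C{\left(r \right)} = \left(4 - 5\right) - 7 = -1 - 7 = -8$)
$\sqrt{C{\left(O{\left(m{\left(5,-2 \right)} \right)} \right)} + 3968} = \sqrt{-8 + 3968} = \sqrt{3960} = 6 \sqrt{110}$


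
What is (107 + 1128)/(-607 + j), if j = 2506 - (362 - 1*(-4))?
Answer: 1235/1533 ≈ 0.80561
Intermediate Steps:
j = 2140 (j = 2506 - (362 + 4) = 2506 - 1*366 = 2506 - 366 = 2140)
(107 + 1128)/(-607 + j) = (107 + 1128)/(-607 + 2140) = 1235/1533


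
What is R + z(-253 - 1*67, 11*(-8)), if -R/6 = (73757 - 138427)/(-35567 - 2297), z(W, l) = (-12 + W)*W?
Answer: 1005570835/9466 ≈ 1.0623e+5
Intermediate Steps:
z(W, l) = W*(-12 + W)
R = -97005/9466 (R = -6*(73757 - 138427)/(-35567 - 2297) = -(-388020)/(-37864) = -(-388020)*(-1)/37864 = -6*32335/18932 = -97005/9466 ≈ -10.248)
R + z(-253 - 1*67, 11*(-8)) = -97005/9466 + (-253 - 1*67)*(-12 + (-253 - 1*67)) = -97005/9466 + (-253 - 67)*(-12 + (-253 - 67)) = -97005/9466 - 320*(-12 - 320) = -97005/9466 - 320*(-332) = -97005/9466 + 106240 = 1005570835/9466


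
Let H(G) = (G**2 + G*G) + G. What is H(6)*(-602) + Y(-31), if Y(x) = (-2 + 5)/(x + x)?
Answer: -2911275/62 ≈ -46956.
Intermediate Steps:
H(G) = G + 2*G**2 (H(G) = (G**2 + G**2) + G = 2*G**2 + G = G + 2*G**2)
Y(x) = 3/(2*x) (Y(x) = 3/((2*x)) = 3*(1/(2*x)) = 3/(2*x))
H(6)*(-602) + Y(-31) = (6*(1 + 2*6))*(-602) + (3/2)/(-31) = (6*(1 + 12))*(-602) + (3/2)*(-1/31) = (6*13)*(-602) - 3/62 = 78*(-602) - 3/62 = -46956 - 3/62 = -2911275/62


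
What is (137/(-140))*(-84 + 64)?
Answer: 137/7 ≈ 19.571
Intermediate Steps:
(137/(-140))*(-84 + 64) = (137*(-1/140))*(-20) = -137/140*(-20) = 137/7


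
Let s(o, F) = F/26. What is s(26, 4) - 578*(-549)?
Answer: 4125188/13 ≈ 3.1732e+5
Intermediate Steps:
s(o, F) = F/26 (s(o, F) = F*(1/26) = F/26)
s(26, 4) - 578*(-549) = (1/26)*4 - 578*(-549) = 2/13 + 317322 = 4125188/13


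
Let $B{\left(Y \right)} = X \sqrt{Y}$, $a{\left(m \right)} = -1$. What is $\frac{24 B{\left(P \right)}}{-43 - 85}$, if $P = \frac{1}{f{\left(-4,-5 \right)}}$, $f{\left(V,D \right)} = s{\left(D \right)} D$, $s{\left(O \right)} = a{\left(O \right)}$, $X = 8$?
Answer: $- \frac{3 \sqrt{5}}{10} \approx -0.67082$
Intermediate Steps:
$s{\left(O \right)} = -1$
$f{\left(V,D \right)} = - D$
$P = \frac{1}{5}$ ($P = \frac{1}{\left(-1\right) \left(-5\right)} = \frac{1}{5} \approx 0.2$)
$B{\left(Y \right)} = 8 \sqrt{Y}$
$\frac{24 B{\left(P \right)}}{-43 - 85} = \frac{24 \frac{8}{\sqrt{5}}}{-43 - 85} = \frac{24 \cdot 8 \frac{\sqrt{5}}{5}}{-128} = 24 \frac{8 \sqrt{5}}{5} \left(- \frac{1}{128}\right) = \frac{192 \sqrt{5}}{5} \left(- \frac{1}{128}\right) = - \frac{3 \sqrt{5}}{10}$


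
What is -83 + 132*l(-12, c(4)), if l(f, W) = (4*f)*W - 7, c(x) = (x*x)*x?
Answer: -406511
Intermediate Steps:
c(x) = x³ (c(x) = x²*x = x³)
l(f, W) = -7 + 4*W*f (l(f, W) = 4*W*f - 7 = -7 + 4*W*f)
-83 + 132*l(-12, c(4)) = -83 + 132*(-7 + 4*4³*(-12)) = -83 + 132*(-7 + 4*64*(-12)) = -83 + 132*(-7 - 3072) = -83 + 132*(-3079) = -83 - 406428 = -406511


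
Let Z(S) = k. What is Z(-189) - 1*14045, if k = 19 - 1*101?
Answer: -14127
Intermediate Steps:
k = -82 (k = 19 - 101 = -82)
Z(S) = -82
Z(-189) - 1*14045 = -82 - 1*14045 = -82 - 14045 = -14127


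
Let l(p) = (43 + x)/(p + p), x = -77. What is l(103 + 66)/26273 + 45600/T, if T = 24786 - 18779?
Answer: 202470145081/26671902959 ≈ 7.5911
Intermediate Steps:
l(p) = -17/p (l(p) = (43 - 77)/(p + p) = -34*1/(2*p) = -17/p)
T = 6007
l(103 + 66)/26273 + 45600/T = -17/(103 + 66)/26273 + 45600/6007 = -17/169*(1/26273) + 45600*(1/6007) = -17*1/169*(1/26273) + 45600/6007 = -17/169*1/26273 + 45600/6007 = -17/4440137 + 45600/6007 = 202470145081/26671902959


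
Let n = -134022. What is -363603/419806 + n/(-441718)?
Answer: -52173375111/92717933354 ≈ -0.56271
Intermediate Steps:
-363603/419806 + n/(-441718) = -363603/419806 - 134022/(-441718) = -363603*1/419806 - 134022*(-1/441718) = -363603/419806 + 67011/220859 = -52173375111/92717933354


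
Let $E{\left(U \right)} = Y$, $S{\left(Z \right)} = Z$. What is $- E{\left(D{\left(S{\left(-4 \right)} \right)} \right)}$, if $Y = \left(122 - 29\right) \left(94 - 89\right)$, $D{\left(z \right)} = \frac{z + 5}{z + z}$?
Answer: $-465$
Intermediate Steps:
$D{\left(z \right)} = \frac{5 + z}{2 z}$
$Y = 465$ ($Y = 93 \cdot 5 = 465$)
$E{\left(U \right)} = 465$
$- E{\left(D{\left(S{\left(-4 \right)} \right)} \right)} = \left(-1\right) 465 = -465$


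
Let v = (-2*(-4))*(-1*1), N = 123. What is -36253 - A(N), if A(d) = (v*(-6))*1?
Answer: -36301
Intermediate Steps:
v = -8 (v = 8*(-1) = -8)
A(d) = 48 (A(d) = -8*(-6)*1 = 48*1 = 48)
-36253 - A(N) = -36253 - 1*48 = -36253 - 48 = -36301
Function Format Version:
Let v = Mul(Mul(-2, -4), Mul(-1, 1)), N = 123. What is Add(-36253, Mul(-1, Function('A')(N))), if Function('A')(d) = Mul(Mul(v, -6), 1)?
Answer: -36301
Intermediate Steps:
v = -8 (v = Mul(8, -1) = -8)
Function('A')(d) = 48 (Function('A')(d) = Mul(Mul(-8, -6), 1) = Mul(48, 1) = 48)
Add(-36253, Mul(-1, Function('A')(N))) = Add(-36253, Mul(-1, 48)) = Add(-36253, -48) = -36301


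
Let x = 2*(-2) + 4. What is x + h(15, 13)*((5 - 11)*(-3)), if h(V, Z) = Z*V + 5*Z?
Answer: 4680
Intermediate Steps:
h(V, Z) = 5*Z + V*Z (h(V, Z) = V*Z + 5*Z = 5*Z + V*Z)
x = 0 (x = -4 + 4 = 0)
x + h(15, 13)*((5 - 11)*(-3)) = 0 + (13*(5 + 15))*((5 - 11)*(-3)) = 0 + (13*20)*(-6*(-3)) = 0 + 260*18 = 0 + 4680 = 4680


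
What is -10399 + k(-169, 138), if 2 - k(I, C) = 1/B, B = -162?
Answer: -1684313/162 ≈ -10397.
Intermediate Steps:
k(I, C) = 325/162 (k(I, C) = 2 - 1/(-162) = 2 - 1*(-1/162) = 2 + 1/162 = 325/162)
-10399 + k(-169, 138) = -10399 + 325/162 = -1684313/162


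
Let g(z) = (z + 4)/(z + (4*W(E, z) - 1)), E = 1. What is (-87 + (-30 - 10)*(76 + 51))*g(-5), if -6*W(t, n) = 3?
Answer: -5167/8 ≈ -645.88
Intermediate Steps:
W(t, n) = -1/2 (W(t, n) = -1/6*3 = -1/2)
g(z) = (4 + z)/(-3 + z) (g(z) = (z + 4)/(z + (4*(-1/2) - 1)) = (4 + z)/(z + (-2 - 1)) = (4 + z)/(z - 3) = (4 + z)/(-3 + z))
(-87 + (-30 - 10)*(76 + 51))*g(-5) = (-87 + (-30 - 10)*(76 + 51))*((4 - 5)/(-3 - 5)) = (-87 - 40*127)*(-1/(-8)) = (-87 - 5080)*(-1/8*(-1)) = -5167*1/8 = -5167/8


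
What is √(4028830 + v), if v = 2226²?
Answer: √8983906 ≈ 2997.3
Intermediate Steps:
v = 4955076
√(4028830 + v) = √(4028830 + 4955076) = √8983906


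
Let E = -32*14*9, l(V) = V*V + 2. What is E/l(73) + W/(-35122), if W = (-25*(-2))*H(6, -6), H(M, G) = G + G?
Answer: -23068884/31205897 ≈ -0.73925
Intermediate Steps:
l(V) = 2 + V**2 (l(V) = V**2 + 2 = 2 + V**2)
H(M, G) = 2*G
W = -600 (W = (-25*(-2))*(2*(-6)) = 50*(-12) = -600)
E = -4032 (E = -448*9 = -4032)
E/l(73) + W/(-35122) = -4032/(2 + 73**2) - 600/(-35122) = -4032/(2 + 5329) - 600*(-1/35122) = -4032/5331 + 300/17561 = -4032*1/5331 + 300/17561 = -1344/1777 + 300/17561 = -23068884/31205897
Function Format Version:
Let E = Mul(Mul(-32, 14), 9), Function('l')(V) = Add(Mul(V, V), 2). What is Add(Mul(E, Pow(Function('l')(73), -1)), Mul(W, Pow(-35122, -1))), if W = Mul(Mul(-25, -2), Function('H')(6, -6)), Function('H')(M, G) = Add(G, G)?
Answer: Rational(-23068884, 31205897) ≈ -0.73925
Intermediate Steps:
Function('l')(V) = Add(2, Pow(V, 2)) (Function('l')(V) = Add(Pow(V, 2), 2) = Add(2, Pow(V, 2)))
Function('H')(M, G) = Mul(2, G)
W = -600 (W = Mul(Mul(-25, -2), Mul(2, -6)) = Mul(50, -12) = -600)
E = -4032 (E = Mul(-448, 9) = -4032)
Add(Mul(E, Pow(Function('l')(73), -1)), Mul(W, Pow(-35122, -1))) = Add(Mul(-4032, Pow(Add(2, Pow(73, 2)), -1)), Mul(-600, Pow(-35122, -1))) = Add(Mul(-4032, Pow(Add(2, 5329), -1)), Mul(-600, Rational(-1, 35122))) = Add(Mul(-4032, Pow(5331, -1)), Rational(300, 17561)) = Add(Mul(-4032, Rational(1, 5331)), Rational(300, 17561)) = Add(Rational(-1344, 1777), Rational(300, 17561)) = Rational(-23068884, 31205897)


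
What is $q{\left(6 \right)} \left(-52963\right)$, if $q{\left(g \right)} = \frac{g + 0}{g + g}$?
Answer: $- \frac{52963}{2} \approx -26482.0$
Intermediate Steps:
$q{\left(g \right)} = \frac{1}{2}$ ($q{\left(g \right)} = \frac{g}{2 g} = g \frac{1}{2 g} = \frac{1}{2}$)
$q{\left(6 \right)} \left(-52963\right) = \frac{1}{2} \left(-52963\right) = - \frac{52963}{2}$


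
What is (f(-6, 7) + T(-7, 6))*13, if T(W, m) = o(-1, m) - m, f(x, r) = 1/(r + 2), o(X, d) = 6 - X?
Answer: 130/9 ≈ 14.444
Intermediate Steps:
f(x, r) = 1/(2 + r)
T(W, m) = 7 - m (T(W, m) = (6 - 1*(-1)) - m = (6 + 1) - m = 7 - m)
(f(-6, 7) + T(-7, 6))*13 = (1/(2 + 7) + (7 - 1*6))*13 = (1/9 + (7 - 6))*13 = (⅑ + 1)*13 = (10/9)*13 = 130/9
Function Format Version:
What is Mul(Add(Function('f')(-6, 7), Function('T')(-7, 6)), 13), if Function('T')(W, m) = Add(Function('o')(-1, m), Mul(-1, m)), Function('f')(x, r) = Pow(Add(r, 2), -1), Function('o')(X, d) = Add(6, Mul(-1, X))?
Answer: Rational(130, 9) ≈ 14.444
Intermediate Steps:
Function('f')(x, r) = Pow(Add(2, r), -1)
Function('T')(W, m) = Add(7, Mul(-1, m)) (Function('T')(W, m) = Add(Add(6, Mul(-1, -1)), Mul(-1, m)) = Add(Add(6, 1), Mul(-1, m)) = Add(7, Mul(-1, m)))
Mul(Add(Function('f')(-6, 7), Function('T')(-7, 6)), 13) = Mul(Add(Pow(Add(2, 7), -1), Add(7, Mul(-1, 6))), 13) = Mul(Add(Pow(9, -1), Add(7, -6)), 13) = Mul(Add(Rational(1, 9), 1), 13) = Mul(Rational(10, 9), 13) = Rational(130, 9)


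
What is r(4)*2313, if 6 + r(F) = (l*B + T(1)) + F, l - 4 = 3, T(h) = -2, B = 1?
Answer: 6939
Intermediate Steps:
l = 7 (l = 4 + 3 = 7)
r(F) = -1 + F (r(F) = -6 + ((7*1 - 2) + F) = -6 + ((7 - 2) + F) = -6 + (5 + F) = -1 + F)
r(4)*2313 = (-1 + 4)*2313 = 3*2313 = 6939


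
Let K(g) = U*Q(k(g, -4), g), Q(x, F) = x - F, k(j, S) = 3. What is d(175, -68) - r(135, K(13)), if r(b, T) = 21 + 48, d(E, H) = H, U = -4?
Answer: -137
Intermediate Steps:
K(g) = -12 + 4*g (K(g) = -4*(3 - g) = -12 + 4*g)
r(b, T) = 69
d(175, -68) - r(135, K(13)) = -68 - 1*69 = -68 - 69 = -137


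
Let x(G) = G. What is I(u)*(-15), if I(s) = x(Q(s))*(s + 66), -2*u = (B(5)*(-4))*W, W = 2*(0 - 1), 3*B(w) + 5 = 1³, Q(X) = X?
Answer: -17120/3 ≈ -5706.7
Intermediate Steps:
B(w) = -4/3 (B(w) = -5/3 + (⅓)*1³ = -5/3 + (⅓)*1 = -5/3 + ⅓ = -4/3)
W = -2 (W = 2*(-1) = -2)
u = 16/3 (u = -(-4/3*(-4))*(-2)/2 = -8*(-2)/3 = -½*(-32/3) = 16/3 ≈ 5.3333)
I(s) = s*(66 + s) (I(s) = s*(s + 66) = s*(66 + s))
I(u)*(-15) = (16*(66 + 16/3)/3)*(-15) = ((16/3)*(214/3))*(-15) = (3424/9)*(-15) = -17120/3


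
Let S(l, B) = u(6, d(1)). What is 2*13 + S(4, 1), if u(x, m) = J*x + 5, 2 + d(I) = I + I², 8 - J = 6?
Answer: 43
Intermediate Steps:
J = 2 (J = 8 - 1*6 = 8 - 6 = 2)
d(I) = -2 + I + I² (d(I) = -2 + (I + I²) = -2 + I + I²)
u(x, m) = 5 + 2*x (u(x, m) = 2*x + 5 = 5 + 2*x)
S(l, B) = 17 (S(l, B) = 5 + 2*6 = 5 + 12 = 17)
2*13 + S(4, 1) = 2*13 + 17 = 26 + 17 = 43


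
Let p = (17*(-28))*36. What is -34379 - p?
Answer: -17243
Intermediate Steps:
p = -17136 (p = -476*36 = -17136)
-34379 - p = -34379 - 1*(-17136) = -34379 + 17136 = -17243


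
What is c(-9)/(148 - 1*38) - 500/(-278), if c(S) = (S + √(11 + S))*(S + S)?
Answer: 25009/7645 - 9*√2/55 ≈ 3.0399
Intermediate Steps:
c(S) = 2*S*(S + √(11 + S)) (c(S) = (S + √(11 + S))*(2*S) = 2*S*(S + √(11 + S)))
c(-9)/(148 - 1*38) - 500/(-278) = (2*(-9)*(-9 + √(11 - 9)))/(148 - 1*38) - 500/(-278) = (2*(-9)*(-9 + √2))/(148 - 38) - 500*(-1/278) = (162 - 18*√2)/110 + 250/139 = (162 - 18*√2)*(1/110) + 250/139 = (81/55 - 9*√2/55) + 250/139 = 25009/7645 - 9*√2/55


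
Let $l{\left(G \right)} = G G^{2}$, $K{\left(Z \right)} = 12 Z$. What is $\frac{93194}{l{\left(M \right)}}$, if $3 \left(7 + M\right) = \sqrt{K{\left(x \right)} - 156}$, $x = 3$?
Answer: $- \frac{2516238}{\left(21 - 2 i \sqrt{30}\right)^{3}} \approx -24.242 - 187.81 i$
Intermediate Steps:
$M = -7 + \frac{2 i \sqrt{30}}{3}$ ($M = -7 + \frac{\sqrt{12 \cdot 3 - 156}}{3} = -7 + \frac{\sqrt{36 - 156}}{3} = -7 + \frac{\sqrt{-120}}{3} = -7 + \frac{2 i \sqrt{30}}{3} \approx -7.0 + 3.6515 i$)
$l{\left(G \right)} = G^{3}$
$\frac{93194}{l{\left(M \right)}} = \frac{93194}{\left(-7 + \frac{2 i \sqrt{30}}{3}\right)^{3}}$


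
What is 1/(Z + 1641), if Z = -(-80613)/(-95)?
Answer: 95/75282 ≈ 0.0012619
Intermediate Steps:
Z = -80613/95 (Z = -(-80613)*(-1)/95 = -507*159/95 = -80613/95 ≈ -848.56)
1/(Z + 1641) = 1/(-80613/95 + 1641) = 1/(75282/95) = 95/75282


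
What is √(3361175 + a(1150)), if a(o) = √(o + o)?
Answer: √(3361175 + 10*√23) ≈ 1833.4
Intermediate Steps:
a(o) = √2*√o (a(o) = √(2*o) = √2*√o)
√(3361175 + a(1150)) = √(3361175 + √2*√1150) = √(3361175 + √2*(5*√46)) = √(3361175 + 10*√23)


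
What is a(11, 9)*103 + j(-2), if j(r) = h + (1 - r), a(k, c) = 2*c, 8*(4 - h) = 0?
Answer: 1861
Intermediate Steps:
h = 4 (h = 4 - ⅛*0 = 4 + 0 = 4)
j(r) = 5 - r (j(r) = 4 + (1 - r) = 5 - r)
a(11, 9)*103 + j(-2) = (2*9)*103 + (5 - 1*(-2)) = 18*103 + (5 + 2) = 1854 + 7 = 1861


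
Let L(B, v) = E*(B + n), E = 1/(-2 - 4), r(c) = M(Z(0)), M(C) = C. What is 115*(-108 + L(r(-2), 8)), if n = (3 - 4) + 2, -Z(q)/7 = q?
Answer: -74635/6 ≈ -12439.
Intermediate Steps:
Z(q) = -7*q
n = 1 (n = -1 + 2 = 1)
r(c) = 0 (r(c) = -7*0 = 0)
E = -⅙ (E = 1/(-6) = -⅙ ≈ -0.16667)
L(B, v) = -⅙ - B/6 (L(B, v) = -(B + 1)/6 = -(1 + B)/6 = -⅙ - B/6)
115*(-108 + L(r(-2), 8)) = 115*(-108 + (-⅙ - ⅙*0)) = 115*(-108 + (-⅙ + 0)) = 115*(-108 - ⅙) = 115*(-649/6) = -74635/6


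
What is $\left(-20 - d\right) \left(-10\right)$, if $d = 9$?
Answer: $290$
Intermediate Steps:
$\left(-20 - d\right) \left(-10\right) = \left(-20 - 9\right) \left(-10\right) = \left(-29\right) \left(-10\right) = 290$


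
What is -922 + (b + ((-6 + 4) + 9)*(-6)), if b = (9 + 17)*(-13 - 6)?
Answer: -1458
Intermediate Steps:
b = -494 (b = 26*(-19) = -494)
-922 + (b + ((-6 + 4) + 9)*(-6)) = -922 + (-494 + ((-6 + 4) + 9)*(-6)) = -922 + (-494 + (-2 + 9)*(-6)) = -922 + (-494 + 7*(-6)) = -922 + (-494 - 42) = -922 - 536 = -1458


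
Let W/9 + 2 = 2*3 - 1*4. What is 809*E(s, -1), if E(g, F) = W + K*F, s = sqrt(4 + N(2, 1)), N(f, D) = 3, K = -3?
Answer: 2427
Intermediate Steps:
W = 0 (W = -18 + 9*(2*3 - 1*4) = -18 + 9*(6 - 4) = -18 + 9*2 = -18 + 18 = 0)
s = sqrt(7) (s = sqrt(4 + 3) = sqrt(7) ≈ 2.6458)
E(g, F) = -3*F (E(g, F) = 0 - 3*F = -3*F)
809*E(s, -1) = 809*(-3*(-1)) = 809*3 = 2427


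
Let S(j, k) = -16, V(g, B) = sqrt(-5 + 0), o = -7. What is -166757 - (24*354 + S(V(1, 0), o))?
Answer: -175237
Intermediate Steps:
V(g, B) = I*sqrt(5) (V(g, B) = sqrt(-5) = I*sqrt(5))
-166757 - (24*354 + S(V(1, 0), o)) = -166757 - (24*354 - 16) = -166757 - (8496 - 16) = -166757 - 1*8480 = -166757 - 8480 = -175237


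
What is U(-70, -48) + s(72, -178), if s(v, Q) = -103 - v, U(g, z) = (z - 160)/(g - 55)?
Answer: -21667/125 ≈ -173.34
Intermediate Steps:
U(g, z) = (-160 + z)/(-55 + g)
U(-70, -48) + s(72, -178) = (-160 - 48)/(-55 - 70) + (-103 - 1*72) = -208/(-125) + (-103 - 72) = -1/125*(-208) - 175 = 208/125 - 175 = -21667/125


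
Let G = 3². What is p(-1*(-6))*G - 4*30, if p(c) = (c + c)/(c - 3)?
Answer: -84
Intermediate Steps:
G = 9
p(c) = 2*c/(-3 + c) (p(c) = (2*c)/(-3 + c) = 2*c/(-3 + c))
p(-1*(-6))*G - 4*30 = (2*(-1*(-6))/(-3 - 1*(-6)))*9 - 4*30 = (2*6/(-3 + 6))*9 - 120 = (2*6/3)*9 - 120 = (2*6*(⅓))*9 - 120 = 4*9 - 120 = 36 - 120 = -84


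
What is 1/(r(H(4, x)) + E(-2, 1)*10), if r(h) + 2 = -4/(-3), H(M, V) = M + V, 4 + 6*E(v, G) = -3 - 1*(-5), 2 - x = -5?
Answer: -¼ ≈ -0.25000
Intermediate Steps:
x = 7 (x = 2 - 1*(-5) = 2 + 5 = 7)
E(v, G) = -⅓ (E(v, G) = -⅔ + (-3 - 1*(-5))/6 = -⅔ + (-3 + 5)/6 = -⅔ + (⅙)*2 = -⅔ + ⅓ = -⅓)
r(h) = -⅔ (r(h) = -2 - 4/(-3) = -2 - 4*(-⅓) = -2 + 4/3 = -⅔)
1/(r(H(4, x)) + E(-2, 1)*10) = 1/(-⅔ - ⅓*10) = 1/(-⅔ - 10/3) = 1/(-4) = -¼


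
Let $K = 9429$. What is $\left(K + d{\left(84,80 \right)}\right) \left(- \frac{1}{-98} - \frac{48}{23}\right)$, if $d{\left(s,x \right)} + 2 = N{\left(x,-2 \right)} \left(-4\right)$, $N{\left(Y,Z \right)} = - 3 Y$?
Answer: $- \frac{48621547}{2254} \approx -21571.0$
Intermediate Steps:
$d{\left(s,x \right)} = -2 + 12 x$ ($d{\left(s,x \right)} = -2 + - 3 x \left(-4\right) = -2 + 12 x$)
$\left(K + d{\left(84,80 \right)}\right) \left(- \frac{1}{-98} - \frac{48}{23}\right) = \left(9429 + \left(-2 + 12 \cdot 80\right)\right) \left(- \frac{1}{-98} - \frac{48}{23}\right) = \left(9429 + \left(-2 + 960\right)\right) \left(\left(-1\right) \left(- \frac{1}{98}\right) - \frac{48}{23}\right) = \left(9429 + 958\right) \left(\frac{1}{98} - \frac{48}{23}\right) = 10387 \left(- \frac{4681}{2254}\right) = - \frac{48621547}{2254}$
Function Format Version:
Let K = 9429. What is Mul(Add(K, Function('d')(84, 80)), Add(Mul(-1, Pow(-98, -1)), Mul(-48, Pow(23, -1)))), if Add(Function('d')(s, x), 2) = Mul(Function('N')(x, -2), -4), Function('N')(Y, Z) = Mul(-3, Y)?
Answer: Rational(-48621547, 2254) ≈ -21571.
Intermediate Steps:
Function('d')(s, x) = Add(-2, Mul(12, x)) (Function('d')(s, x) = Add(-2, Mul(Mul(-3, x), -4)) = Add(-2, Mul(12, x)))
Mul(Add(K, Function('d')(84, 80)), Add(Mul(-1, Pow(-98, -1)), Mul(-48, Pow(23, -1)))) = Mul(Add(9429, Add(-2, Mul(12, 80))), Add(Mul(-1, Pow(-98, -1)), Mul(-48, Pow(23, -1)))) = Mul(Add(9429, Add(-2, 960)), Add(Mul(-1, Rational(-1, 98)), Mul(-48, Rational(1, 23)))) = Mul(Add(9429, 958), Add(Rational(1, 98), Rational(-48, 23))) = Mul(10387, Rational(-4681, 2254)) = Rational(-48621547, 2254)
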